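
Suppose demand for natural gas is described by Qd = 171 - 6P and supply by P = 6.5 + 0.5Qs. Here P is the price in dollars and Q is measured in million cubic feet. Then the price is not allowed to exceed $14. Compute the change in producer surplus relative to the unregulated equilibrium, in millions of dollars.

-216

Rearranging supply gives Qs = 2P - 13. Without the control the market clears where 171 - 6P = 2P - 13, i.e. P* = 23 and Q* = 33.
The ceiling of 14 is below the equilibrium price 23, so it binds.
At P = 14: Qd = 171 - 6·14 = 87 and Qs = 2·14 - 13 = 15.
Producer surplus without the control is ½ · (23 - 6.5) · 33 = 272.25.
With the ceiling, producers sell 15 units at 14, so PS = ½ · (14 - 6.5) · 15 = 56.25.
Change in producer surplus = 56.25 - 272.25 = -216.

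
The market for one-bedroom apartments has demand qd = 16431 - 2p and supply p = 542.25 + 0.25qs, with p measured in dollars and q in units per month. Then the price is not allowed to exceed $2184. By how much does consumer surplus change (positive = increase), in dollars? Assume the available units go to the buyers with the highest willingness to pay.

2659148

Rearranging supply gives qs = 4p - 2169. In a free market, 16431 - 2p = 4p - 2169 gives the equilibrium p* = 3100, q* = 10231.
Since 2184 < 3100, the ceiling is binding.
At p = 2184: qd = 16431 - 2·2184 = 12063 and qs = 4·2184 - 2169 = 6567.
Consumer surplus without the control is ½ · (8215.5 - 3100) · 10231 = 26168340.25.
With the ceiling, 6567 units are sold at 2184 (assume they go to the highest-value buyers). The demand price at q = 6567 is 4932, so CS = ½ · [(8215.5 - 2184) + (4932 - 2184)] · 6567 = 28827488.25.
Change in consumer surplus = 28827488.25 - 26168340.25 = 2659148.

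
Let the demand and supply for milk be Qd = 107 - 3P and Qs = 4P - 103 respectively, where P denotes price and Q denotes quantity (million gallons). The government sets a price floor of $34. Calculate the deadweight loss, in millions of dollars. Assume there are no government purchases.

42

Equilibrium: 107 - 3P = 4P - 103, so 210 = 7P and P* = 30, Q* = 17.
Since 34 > 30, the floor is binding.
At P = 34: Qd = 107 - 3·34 = 5 and Qs = 4·34 - 103 = 33.
Quantity traded falls to 5. At Q = 5 the demand price is (107 - 5)/3 = 34 and the supply price is (103 + 5)/4 = 27.
Deadweight loss = ½ · (34 - 27) · (17 - 5) = ½ · 7 · 12 = 42.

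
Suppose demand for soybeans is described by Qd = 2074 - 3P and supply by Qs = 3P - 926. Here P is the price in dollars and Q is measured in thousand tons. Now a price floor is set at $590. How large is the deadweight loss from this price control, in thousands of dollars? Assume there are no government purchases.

24300

In a free market, 2074 - 3P = 3P - 926 gives the equilibrium P* = 500, Q* = 574.
The floor of 590 is above the equilibrium price 500, so it binds.
At P = 590: Qd = 2074 - 3·590 = 304 and Qs = 3·590 - 926 = 844.
Quantity traded falls to 304. At Q = 304 the demand price is (2074 - 304)/3 = 590 and the supply price is (926 + 304)/3 = 410.
Deadweight loss = ½ · (590 - 410) · (574 - 304) = ½ · 180 · 270 = 24300.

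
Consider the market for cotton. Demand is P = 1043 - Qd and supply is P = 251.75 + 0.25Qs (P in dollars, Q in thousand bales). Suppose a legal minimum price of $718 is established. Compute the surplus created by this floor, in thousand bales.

1540

Rearranging demand gives Qd = 1043 - P; rearranging supply gives Qs = 4P - 1007. Without the control the market clears where 1043 - P = 4P - 1007, i.e. P* = 410 and Q* = 633.
The floor of 718 is above the equilibrium price 410, so it binds.
At P = 718: Qd = 1043 - 718 = 325 and Qs = 4·718 - 1007 = 1865.
Surplus = Qs - Qd = 1865 - 325 = 1540.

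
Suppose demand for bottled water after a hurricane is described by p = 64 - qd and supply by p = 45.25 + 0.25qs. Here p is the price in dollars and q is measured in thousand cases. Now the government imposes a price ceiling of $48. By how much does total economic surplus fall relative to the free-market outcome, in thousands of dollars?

Rearranging demand gives qd = 64 - p; rearranging supply gives qs = 4p - 181. In a free market, 64 - p = 4p - 181 gives the equilibrium p* = 49, q* = 15.
Since 48 < 49, the ceiling is binding.
At p = 48: qd = 64 - 48 = 16 and qs = 4·48 - 181 = 11.
Quantity traded falls to 11. At q = 11 the demand price is 64 - 11 = 53 and the supply price is (181 + 11)/4 = 48.
Deadweight loss = ½ · (53 - 48) · (15 - 11) = ½ · 5 · 4 = 10.

10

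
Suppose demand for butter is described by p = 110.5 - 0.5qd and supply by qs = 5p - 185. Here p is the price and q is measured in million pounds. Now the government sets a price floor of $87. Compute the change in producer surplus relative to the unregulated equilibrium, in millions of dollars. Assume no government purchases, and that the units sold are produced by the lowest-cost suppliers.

1026.6

Rearranging demand gives qd = 221 - 2p. In a free market, 221 - 2p = 5p - 185 gives the equilibrium p* = 58, q* = 105.
The floor of 87 is above the equilibrium price 58, so it binds.
At p = 87: qd = 221 - 2·87 = 47 and qs = 5·87 - 185 = 250.
Producer surplus without the control is ½ · (58 - 37) · 105 = 1102.5.
With the floor, 47 units are sold at 87. The supply price at q = 47 is 46.4, so PS = ½ · [(87 - 37) + (87 - 46.4)] · 47 = 2129.1.
Change in producer surplus = 2129.1 - 1102.5 = 1026.6.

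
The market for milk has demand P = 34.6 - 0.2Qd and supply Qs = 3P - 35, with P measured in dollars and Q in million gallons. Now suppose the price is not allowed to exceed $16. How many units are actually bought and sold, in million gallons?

13

Rearranging demand gives Qd = 173 - 5P. Without the control the market clears where 173 - 5P = 3P - 35, i.e. P* = 26 and Q* = 43.
Since 16 < 26, the ceiling is binding.
At P = 16: Qd = 173 - 5·16 = 93 and Qs = 3·16 - 35 = 13.
The quantity actually transacted is the short side, supply: 13.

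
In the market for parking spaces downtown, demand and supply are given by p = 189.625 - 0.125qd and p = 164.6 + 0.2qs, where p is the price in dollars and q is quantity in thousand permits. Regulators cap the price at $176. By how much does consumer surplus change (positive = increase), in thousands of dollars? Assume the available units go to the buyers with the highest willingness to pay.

Rearranging demand gives qd = 1517 - 8p; rearranging supply gives qs = 5p - 823. Equilibrium: 1517 - 8p = 5p - 823, so 2340 = 13p and p* = 180, q* = 77.
The ceiling of 176 is below the equilibrium price 180, so it binds.
At p = 176: qd = 1517 - 8·176 = 109 and qs = 5·176 - 823 = 57.
Consumer surplus without the control is ½ · (189.625 - 180) · 77 = 370.5625.
With the ceiling, 57 units are sold at 176 (assume they go to the highest-value buyers). The demand price at q = 57 is 182.5, so CS = ½ · [(189.625 - 176) + (182.5 - 176)] · 57 = 573.5625.
Change in consumer surplus = 573.5625 - 370.5625 = 203.

203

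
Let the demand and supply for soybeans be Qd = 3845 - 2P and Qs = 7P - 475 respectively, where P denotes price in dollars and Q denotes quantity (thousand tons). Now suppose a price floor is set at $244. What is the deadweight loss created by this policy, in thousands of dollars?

In a free market, 3845 - 2P = 7P - 475 gives the equilibrium P* = 480, Q* = 2885.
The floor of 244 is below the equilibrium price 480, so it is not binding; the market clears at P* = 480, Q* = 2885.
Since the control does not bind, no trades are prevented and deadweight loss is zero.

0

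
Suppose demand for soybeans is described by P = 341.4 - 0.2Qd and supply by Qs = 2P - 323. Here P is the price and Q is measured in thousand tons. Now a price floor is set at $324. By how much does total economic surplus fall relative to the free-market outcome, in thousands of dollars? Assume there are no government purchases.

10115

Rearranging demand gives Qd = 1707 - 5P. Without the control the market clears where 1707 - 5P = 2P - 323, i.e. P* = 290 and Q* = 257.
The floor of 324 is above the equilibrium price 290, so it binds.
At P = 324: Qd = 1707 - 5·324 = 87 and Qs = 2·324 - 323 = 325.
Quantity traded falls to 87. At Q = 87 the demand price is (1707 - 87)/5 = 324 and the supply price is (323 + 87)/2 = 205.
Deadweight loss = ½ · (324 - 205) · (257 - 87) = ½ · 119 · 170 = 10115.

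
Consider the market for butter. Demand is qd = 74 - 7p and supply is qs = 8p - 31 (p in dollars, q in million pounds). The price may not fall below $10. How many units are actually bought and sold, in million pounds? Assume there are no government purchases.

4

In a free market, 74 - 7p = 8p - 31 gives the equilibrium p* = 7, q* = 25.
The floor of 10 is above the equilibrium price 7, so it binds.
At p = 10: qd = 74 - 7·10 = 4 and qs = 8·10 - 31 = 49.
The quantity actually transacted is the short side, demand: 4.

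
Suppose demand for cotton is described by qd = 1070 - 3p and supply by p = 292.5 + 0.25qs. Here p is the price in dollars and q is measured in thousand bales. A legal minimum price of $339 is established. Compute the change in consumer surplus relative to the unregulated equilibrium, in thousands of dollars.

-1548.5

Rearranging supply gives qs = 4p - 1170. Equilibrium: 1070 - 3p = 4p - 1170, so 2240 = 7p and p* = 320, q* = 110.
Since 339 > 320, the floor is binding.
At p = 339: qd = 1070 - 3·339 = 53 and qs = 4·339 - 1170 = 186.
Consumer surplus without the control is ½ · (1070/3 - 320) · 110 = 6050/3.
With the floor, consumers buy 53 units at 339, so CS = ½ · (1070/3 - 339) · 53 = 2809/6.
Change in consumer surplus = 2809/6 - 6050/3 = -1548.5.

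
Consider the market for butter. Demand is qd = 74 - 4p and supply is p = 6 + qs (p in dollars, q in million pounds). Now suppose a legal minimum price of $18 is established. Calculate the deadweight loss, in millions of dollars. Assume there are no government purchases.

Rearranging supply gives qs = p - 6. Setting quantity demanded equal to quantity supplied, 74 - 4p = p - 6, gives p* = 16 and q* = 10.
Since 18 > 16, the floor is binding.
At p = 18: qd = 74 - 4·18 = 2 and qs = 18 - 6 = 12.
Quantity traded falls to 2. At q = 2 the demand price is (74 - 2)/4 = 18 and the supply price is 6 + 2 = 8.
Deadweight loss = ½ · (18 - 8) · (10 - 2) = ½ · 10 · 8 = 40.

40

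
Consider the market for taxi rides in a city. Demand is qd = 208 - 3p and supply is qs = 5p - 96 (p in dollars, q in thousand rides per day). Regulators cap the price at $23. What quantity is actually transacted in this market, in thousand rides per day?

19

In a free market, 208 - 3p = 5p - 96 gives the equilibrium p* = 38, q* = 94.
The ceiling of 23 is below the equilibrium price 38, so it binds.
At p = 23: qd = 208 - 3·23 = 139 and qs = 5·23 - 96 = 19.
The quantity actually transacted is the short side, supply: 19.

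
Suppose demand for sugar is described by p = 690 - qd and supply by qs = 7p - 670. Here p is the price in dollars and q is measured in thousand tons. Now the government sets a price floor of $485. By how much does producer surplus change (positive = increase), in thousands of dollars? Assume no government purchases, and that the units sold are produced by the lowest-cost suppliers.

57487.5

Rearranging demand gives qd = 690 - p. In a free market, 690 - p = 7p - 670 gives the equilibrium p* = 170, q* = 520.
Since 485 > 170, the floor is binding.
At p = 485: qd = 690 - 485 = 205 and qs = 7·485 - 670 = 2725.
Producer surplus without the control is ½ · (170 - 670/7) · 520 = 135200/7.
With the floor, 205 units are sold at 485. The supply price at q = 205 is 125, so PS = ½ · [(485 - 670/7) + (485 - 125)] · 205 = 1075225/14.
Change in producer surplus = 1075225/14 - 135200/7 = 57487.5.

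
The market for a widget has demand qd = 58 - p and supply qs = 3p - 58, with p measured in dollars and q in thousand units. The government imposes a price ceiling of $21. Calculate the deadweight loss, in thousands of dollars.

384

In a free market, 58 - p = 3p - 58 gives the equilibrium p* = 29, q* = 29.
Since 21 < 29, the ceiling is binding.
At p = 21: qd = 58 - 21 = 37 and qs = 3·21 - 58 = 5.
Quantity traded falls to 5. At q = 5 the demand price is 58 - 5 = 53 and the supply price is (58 + 5)/3 = 21.
Deadweight loss = ½ · (53 - 21) · (29 - 5) = ½ · 32 · 24 = 384.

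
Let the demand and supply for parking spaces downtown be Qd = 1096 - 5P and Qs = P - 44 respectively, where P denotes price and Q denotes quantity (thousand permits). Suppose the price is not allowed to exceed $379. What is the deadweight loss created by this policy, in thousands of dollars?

Without the control the market clears where 1096 - 5P = P - 44, i.e. P* = 190 and Q* = 146.
Since 379 is above P* = 190, the ceiling does not bind and the free-market outcome prevails.
Since the control does not bind, no trades are prevented and deadweight loss is zero.

0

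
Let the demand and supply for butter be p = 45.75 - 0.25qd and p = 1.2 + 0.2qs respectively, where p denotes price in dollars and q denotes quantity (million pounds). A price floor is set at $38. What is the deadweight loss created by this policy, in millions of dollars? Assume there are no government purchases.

Rearranging demand gives qd = 183 - 4p; rearranging supply gives qs = 5p - 6. Equilibrium: 183 - 4p = 5p - 6, so 189 = 9p and p* = 21, q* = 99.
Since 38 > 21, the floor is binding.
At p = 38: qd = 183 - 4·38 = 31 and qs = 5·38 - 6 = 184.
Quantity traded falls to 31. At q = 31 the demand price is (183 - 31)/4 = 38 and the supply price is (6 + 31)/5 = 7.4.
Deadweight loss = ½ · (38 - 7.4) · (99 - 31) = ½ · 30.6 · 68 = 1040.4.

1040.4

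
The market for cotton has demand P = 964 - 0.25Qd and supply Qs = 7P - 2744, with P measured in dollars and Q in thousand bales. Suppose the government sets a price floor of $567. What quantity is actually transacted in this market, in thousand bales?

Rearranging demand gives Qd = 3856 - 4P. Equilibrium: 3856 - 4P = 7P - 2744, so 6600 = 11P and P* = 600, Q* = 1456.
The floor of 567 is below the equilibrium price 600, so it is not binding; the market clears at P* = 600, Q* = 1456.

1456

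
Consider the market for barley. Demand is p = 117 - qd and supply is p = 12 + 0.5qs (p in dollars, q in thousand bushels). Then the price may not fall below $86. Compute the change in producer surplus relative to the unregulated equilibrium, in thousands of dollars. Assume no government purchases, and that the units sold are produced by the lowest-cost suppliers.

Rearranging demand gives qd = 117 - p; rearranging supply gives qs = 2p - 24. Setting quantity demanded equal to quantity supplied, 117 - p = 2p - 24, gives p* = 47 and q* = 70.
The floor of 86 is above the equilibrium price 47, so it binds.
At p = 86: qd = 117 - 86 = 31 and qs = 2·86 - 24 = 148.
Producer surplus without the control is ½ · (47 - 12) · 70 = 1225.
With the floor, 31 units are sold at 86. The supply price at q = 31 is 27.5, so PS = ½ · [(86 - 12) + (86 - 27.5)] · 31 = 2053.75.
Change in producer surplus = 2053.75 - 1225 = 828.75.

828.75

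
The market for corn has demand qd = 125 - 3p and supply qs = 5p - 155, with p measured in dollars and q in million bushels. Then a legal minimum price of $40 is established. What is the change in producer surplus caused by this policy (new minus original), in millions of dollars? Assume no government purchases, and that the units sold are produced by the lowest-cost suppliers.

2.5

Equilibrium: 125 - 3p = 5p - 155, so 280 = 8p and p* = 35, q* = 20.
Since 40 > 35, the floor is binding.
At p = 40: qd = 125 - 3·40 = 5 and qs = 5·40 - 155 = 45.
Producer surplus without the control is ½ · (35 - 31) · 20 = 40.
With the floor, 5 units are sold at 40. The supply price at q = 5 is 32, so PS = ½ · [(40 - 31) + (40 - 32)] · 5 = 42.5.
Change in producer surplus = 42.5 - 40 = 2.5.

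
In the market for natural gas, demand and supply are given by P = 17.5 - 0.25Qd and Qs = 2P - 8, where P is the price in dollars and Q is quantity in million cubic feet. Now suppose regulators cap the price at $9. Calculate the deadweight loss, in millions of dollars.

Rearranging demand gives Qd = 70 - 4P. Setting quantity demanded equal to quantity supplied, 70 - 4P = 2P - 8, gives P* = 13 and Q* = 18.
Since 9 < 13, the ceiling is binding.
At P = 9: Qd = 70 - 4·9 = 34 and Qs = 2·9 - 8 = 10.
Quantity traded falls to 10. At Q = 10 the demand price is (70 - 10)/4 = 15 and the supply price is (8 + 10)/2 = 9.
Deadweight loss = ½ · (15 - 9) · (18 - 10) = ½ · 6 · 8 = 24.

24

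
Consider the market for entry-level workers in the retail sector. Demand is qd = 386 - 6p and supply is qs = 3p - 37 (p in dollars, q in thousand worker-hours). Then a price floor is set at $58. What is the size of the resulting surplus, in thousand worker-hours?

99

Setting quantity demanded equal to quantity supplied, 386 - 6p = 3p - 37, gives p* = 47 and q* = 104.
The floor of 58 is above the equilibrium price 47, so it binds.
At p = 58: qd = 386 - 6·58 = 38 and qs = 3·58 - 37 = 137.
Surplus = qs - qd = 137 - 38 = 99.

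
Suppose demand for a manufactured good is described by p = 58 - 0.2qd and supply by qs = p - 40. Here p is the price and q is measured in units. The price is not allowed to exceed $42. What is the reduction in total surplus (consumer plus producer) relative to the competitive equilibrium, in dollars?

Rearranging demand gives qd = 290 - 5p. Equilibrium: 290 - 5p = p - 40, so 330 = 6p and p* = 55, q* = 15.
The ceiling of 42 is below the equilibrium price 55, so it binds.
At p = 42: qd = 290 - 5·42 = 80 and qs = 42 - 40 = 2.
Quantity traded falls to 2. At q = 2 the demand price is (290 - 2)/5 = 57.6 and the supply price is 40 + 2 = 42.
Deadweight loss = ½ · (57.6 - 42) · (15 - 2) = ½ · 15.6 · 13 = 101.4.

101.4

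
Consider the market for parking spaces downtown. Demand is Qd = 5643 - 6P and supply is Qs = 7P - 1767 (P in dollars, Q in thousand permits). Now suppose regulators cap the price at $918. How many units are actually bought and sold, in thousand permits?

Without the control the market clears where 5643 - 6P = 7P - 1767, i.e. P* = 570 and Q* = 2223.
Since 918 is above P* = 570, the ceiling does not bind and the free-market outcome prevails.

2223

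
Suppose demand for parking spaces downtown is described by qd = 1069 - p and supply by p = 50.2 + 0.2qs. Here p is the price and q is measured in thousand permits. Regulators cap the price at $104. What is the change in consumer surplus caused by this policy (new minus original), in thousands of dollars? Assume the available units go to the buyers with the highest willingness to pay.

Rearranging supply gives qs = 5p - 251. Without the control the market clears where 1069 - p = 5p - 251, i.e. p* = 220 and q* = 849.
Because the ceiling (104) lies below the market-clearing price, it is binding.
At p = 104: qd = 1069 - 104 = 965 and qs = 5·104 - 251 = 269.
Consumer surplus without the control is ½ · (1069 - 220) · 849 = 360400.5.
With the ceiling, 269 units are sold at 104 (assume they go to the highest-value buyers). The demand price at q = 269 is 800, so CS = ½ · [(1069 - 104) + (800 - 104)] · 269 = 223404.5.
Change in consumer surplus = 223404.5 - 360400.5 = -136996.

-136996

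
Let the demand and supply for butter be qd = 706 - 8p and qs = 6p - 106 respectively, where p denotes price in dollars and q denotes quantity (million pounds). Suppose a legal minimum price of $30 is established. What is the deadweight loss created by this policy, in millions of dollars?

0

Without the control the market clears where 706 - 8p = 6p - 106, i.e. p* = 58 and q* = 242.
Since 30 is below p* = 58, the floor does not bind and the free-market outcome prevails.
Since the control does not bind, no trades are prevented and deadweight loss is zero.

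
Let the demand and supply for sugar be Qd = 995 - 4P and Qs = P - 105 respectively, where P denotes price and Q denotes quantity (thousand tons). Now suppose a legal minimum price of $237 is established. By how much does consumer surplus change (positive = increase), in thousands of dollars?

-1377

Without the control the market clears where 995 - 4P = P - 105, i.e. P* = 220 and Q* = 115.
The floor of 237 is above the equilibrium price 220, so it binds.
At P = 237: Qd = 995 - 4·237 = 47 and Qs = 237 - 105 = 132.
Consumer surplus without the control is ½ · (248.75 - 220) · 115 = 1653.125.
With the floor, consumers buy 47 units at 237, so CS = ½ · (248.75 - 237) · 47 = 276.125.
Change in consumer surplus = 276.125 - 1653.125 = -1377.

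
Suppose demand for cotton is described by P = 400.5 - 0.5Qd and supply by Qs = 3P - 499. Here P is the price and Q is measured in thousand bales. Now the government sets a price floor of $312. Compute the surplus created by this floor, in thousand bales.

260

Rearranging demand gives Qd = 801 - 2P. Equilibrium: 801 - 2P = 3P - 499, so 1300 = 5P and P* = 260, Q* = 281.
Since 312 > 260, the floor is binding.
At P = 312: Qd = 801 - 2·312 = 177 and Qs = 3·312 - 499 = 437.
Surplus = Qs - Qd = 437 - 177 = 260.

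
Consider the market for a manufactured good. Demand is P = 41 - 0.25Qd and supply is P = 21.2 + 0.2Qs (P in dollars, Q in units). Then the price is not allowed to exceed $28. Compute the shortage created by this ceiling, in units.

Rearranging demand gives Qd = 164 - 4P; rearranging supply gives Qs = 5P - 106. Without the control the market clears where 164 - 4P = 5P - 106, i.e. P* = 30 and Q* = 44.
The ceiling of 28 is below the equilibrium price 30, so it binds.
At P = 28: Qd = 164 - 4·28 = 52 and Qs = 5·28 - 106 = 34.
Shortage = Qd - Qs = 52 - 34 = 18.

18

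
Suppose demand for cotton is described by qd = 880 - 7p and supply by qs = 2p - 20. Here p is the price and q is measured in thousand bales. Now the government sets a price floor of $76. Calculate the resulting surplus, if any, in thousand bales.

Equilibrium: 880 - 7p = 2p - 20, so 900 = 9p and p* = 100, q* = 180.
The floor of 76 is below the equilibrium price 100, so it is not binding; the market clears at p* = 100, q* = 180.
Since the control does not bind, there is no surplus.

0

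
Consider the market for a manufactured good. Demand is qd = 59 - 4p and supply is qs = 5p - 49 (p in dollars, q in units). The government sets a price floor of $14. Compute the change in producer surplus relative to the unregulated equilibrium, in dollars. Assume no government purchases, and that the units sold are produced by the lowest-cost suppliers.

-0.4

In a free market, 59 - 4p = 5p - 49 gives the equilibrium p* = 12, q* = 11.
Because the floor (14) lies above the market-clearing price, it is binding.
At p = 14: qd = 59 - 4·14 = 3 and qs = 5·14 - 49 = 21.
Producer surplus without the control is ½ · (12 - 9.8) · 11 = 12.1.
With the floor, 3 units are sold at 14. The supply price at q = 3 is 10.4, so PS = ½ · [(14 - 9.8) + (14 - 10.4)] · 3 = 11.7.
Change in producer surplus = 11.7 - 12.1 = -0.4.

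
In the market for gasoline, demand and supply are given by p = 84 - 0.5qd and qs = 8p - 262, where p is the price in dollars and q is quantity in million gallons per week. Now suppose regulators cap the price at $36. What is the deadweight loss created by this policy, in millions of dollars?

980

Rearranging demand gives qd = 168 - 2p. Equilibrium: 168 - 2p = 8p - 262, so 430 = 10p and p* = 43, q* = 82.
Since 36 < 43, the ceiling is binding.
At p = 36: qd = 168 - 2·36 = 96 and qs = 8·36 - 262 = 26.
Quantity traded falls to 26. At q = 26 the demand price is (168 - 26)/2 = 71 and the supply price is (262 + 26)/8 = 36.
Deadweight loss = ½ · (71 - 36) · (82 - 26) = ½ · 35 · 56 = 980.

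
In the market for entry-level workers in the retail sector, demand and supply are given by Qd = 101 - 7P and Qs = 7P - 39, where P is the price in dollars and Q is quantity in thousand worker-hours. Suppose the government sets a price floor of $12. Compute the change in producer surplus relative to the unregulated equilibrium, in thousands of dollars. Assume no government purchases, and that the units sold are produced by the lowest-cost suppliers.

20

Setting quantity demanded equal to quantity supplied, 101 - 7P = 7P - 39, gives P* = 10 and Q* = 31.
The floor of 12 is above the equilibrium price 10, so it binds.
At P = 12: Qd = 101 - 7·12 = 17 and Qs = 7·12 - 39 = 45.
Producer surplus without the control is ½ · (10 - 39/7) · 31 = 961/14.
With the floor, 17 units are sold at 12. The supply price at Q = 17 is 8, so PS = ½ · [(12 - 39/7) + (12 - 8)] · 17 = 1241/14.
Change in producer surplus = 1241/14 - 961/14 = 20.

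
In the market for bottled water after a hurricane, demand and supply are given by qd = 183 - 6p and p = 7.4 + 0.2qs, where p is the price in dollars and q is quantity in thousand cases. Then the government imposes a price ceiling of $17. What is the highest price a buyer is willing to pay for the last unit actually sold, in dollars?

Rearranging supply gives qs = 5p - 37. Setting quantity demanded equal to quantity supplied, 183 - 6p = 5p - 37, gives p* = 20 and q* = 63.
Because the ceiling (17) lies below the market-clearing price, it is binding.
At p = 17: qd = 183 - 6·17 = 81 and qs = 5·17 - 37 = 48.
Only 48 units reach the market. On the demand curve, the marginal buyer's willingness to pay at q = 48 is (183 - 48)/6 = 22.5.

22.5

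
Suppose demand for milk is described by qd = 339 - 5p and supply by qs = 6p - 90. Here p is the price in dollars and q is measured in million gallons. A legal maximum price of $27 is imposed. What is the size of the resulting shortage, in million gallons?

Equilibrium: 339 - 5p = 6p - 90, so 429 = 11p and p* = 39, q* = 144.
Since 27 < 39, the ceiling is binding.
At p = 27: qd = 339 - 5·27 = 204 and qs = 6·27 - 90 = 72.
Shortage = qd - qs = 204 - 72 = 132.

132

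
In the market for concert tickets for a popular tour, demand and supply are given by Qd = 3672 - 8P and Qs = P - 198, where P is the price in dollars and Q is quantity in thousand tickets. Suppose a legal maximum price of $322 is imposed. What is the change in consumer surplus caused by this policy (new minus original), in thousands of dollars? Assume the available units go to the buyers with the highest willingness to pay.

In a free market, 3672 - 8P = P - 198 gives the equilibrium P* = 430, Q* = 232.
Because the ceiling (322) lies below the market-clearing price, it is binding.
At P = 322: Qd = 3672 - 8·322 = 1096 and Qs = 322 - 198 = 124.
Consumer surplus without the control is ½ · (459 - 430) · 232 = 3364.
With the ceiling, 124 units are sold at 322 (assume they go to the highest-value buyers). The demand price at Q = 124 is 443.5, so CS = ½ · [(459 - 322) + (443.5 - 322)] · 124 = 16027.
Change in consumer surplus = 16027 - 3364 = 12663.

12663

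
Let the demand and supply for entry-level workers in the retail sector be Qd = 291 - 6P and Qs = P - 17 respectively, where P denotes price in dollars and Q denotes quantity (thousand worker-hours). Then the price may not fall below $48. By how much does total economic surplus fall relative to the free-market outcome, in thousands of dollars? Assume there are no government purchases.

Setting quantity demanded equal to quantity supplied, 291 - 6P = P - 17, gives P* = 44 and Q* = 27.
The floor of 48 is above the equilibrium price 44, so it binds.
At P = 48: Qd = 291 - 6·48 = 3 and Qs = 48 - 17 = 31.
Quantity traded falls to 3. At Q = 3 the demand price is (291 - 3)/6 = 48 and the supply price is 17 + 3 = 20.
Deadweight loss = ½ · (48 - 20) · (27 - 3) = ½ · 28 · 24 = 336.

336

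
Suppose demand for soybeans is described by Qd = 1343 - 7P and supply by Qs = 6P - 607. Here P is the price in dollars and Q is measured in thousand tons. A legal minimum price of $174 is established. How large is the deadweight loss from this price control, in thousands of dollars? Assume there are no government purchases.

4368

Without the control the market clears where 1343 - 7P = 6P - 607, i.e. P* = 150 and Q* = 293.
Since 174 > 150, the floor is binding.
At P = 174: Qd = 1343 - 7·174 = 125 and Qs = 6·174 - 607 = 437.
Quantity traded falls to 125. At Q = 125 the demand price is (1343 - 125)/7 = 174 and the supply price is (607 + 125)/6 = 122.
Deadweight loss = ½ · (174 - 122) · (293 - 125) = ½ · 52 · 168 = 4368.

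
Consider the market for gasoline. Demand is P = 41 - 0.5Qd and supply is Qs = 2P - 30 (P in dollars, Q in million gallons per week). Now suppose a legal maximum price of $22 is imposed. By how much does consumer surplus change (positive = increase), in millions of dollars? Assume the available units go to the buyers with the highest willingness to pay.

48

Rearranging demand gives Qd = 82 - 2P. Without the control the market clears where 82 - 2P = 2P - 30, i.e. P* = 28 and Q* = 26.
The ceiling of 22 is below the equilibrium price 28, so it binds.
At P = 22: Qd = 82 - 2·22 = 38 and Qs = 2·22 - 30 = 14.
Consumer surplus without the control is ½ · (41 - 28) · 26 = 169.
With the ceiling, 14 units are sold at 22 (assume they go to the highest-value buyers). The demand price at Q = 14 is 34, so CS = ½ · [(41 - 22) + (34 - 22)] · 14 = 217.
Change in consumer surplus = 217 - 169 = 48.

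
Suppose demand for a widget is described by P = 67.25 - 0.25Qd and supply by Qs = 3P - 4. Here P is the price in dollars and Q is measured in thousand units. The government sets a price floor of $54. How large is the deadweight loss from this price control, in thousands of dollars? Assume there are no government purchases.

Rearranging demand gives Qd = 269 - 4P. Equilibrium: 269 - 4P = 3P - 4, so 273 = 7P and P* = 39, Q* = 113.
Because the floor (54) lies above the market-clearing price, it is binding.
At P = 54: Qd = 269 - 4·54 = 53 and Qs = 3·54 - 4 = 158.
Quantity traded falls to 53. At Q = 53 the demand price is (269 - 53)/4 = 54 and the supply price is (4 + 53)/3 = 19.
Deadweight loss = ½ · (54 - 19) · (113 - 53) = ½ · 35 · 60 = 1050.

1050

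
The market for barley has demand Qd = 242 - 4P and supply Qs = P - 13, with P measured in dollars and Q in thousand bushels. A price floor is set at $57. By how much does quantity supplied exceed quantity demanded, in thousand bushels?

Setting quantity demanded equal to quantity supplied, 242 - 4P = P - 13, gives P* = 51 and Q* = 38.
Because the floor (57) lies above the market-clearing price, it is binding.
At P = 57: Qd = 242 - 4·57 = 14 and Qs = 57 - 13 = 44.
Surplus = Qs - Qd = 44 - 14 = 30.

30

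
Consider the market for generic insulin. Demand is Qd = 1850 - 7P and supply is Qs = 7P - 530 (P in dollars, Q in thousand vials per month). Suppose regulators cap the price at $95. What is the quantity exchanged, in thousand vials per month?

135

Without the control the market clears where 1850 - 7P = 7P - 530, i.e. P* = 170 and Q* = 660.
Since 95 < 170, the ceiling is binding.
At P = 95: Qd = 1850 - 7·95 = 1185 and Qs = 7·95 - 530 = 135.
The quantity actually transacted is the short side, supply: 135.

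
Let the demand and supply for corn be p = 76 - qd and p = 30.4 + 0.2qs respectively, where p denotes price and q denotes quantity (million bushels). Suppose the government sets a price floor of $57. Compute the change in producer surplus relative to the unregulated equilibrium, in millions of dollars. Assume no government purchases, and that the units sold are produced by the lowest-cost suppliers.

324.9

Rearranging demand gives qd = 76 - p; rearranging supply gives qs = 5p - 152. Equilibrium: 76 - p = 5p - 152, so 228 = 6p and p* = 38, q* = 38.
Since 57 > 38, the floor is binding.
At p = 57: qd = 76 - 57 = 19 and qs = 5·57 - 152 = 133.
Producer surplus without the control is ½ · (38 - 30.4) · 38 = 144.4.
With the floor, 19 units are sold at 57. The supply price at q = 19 is 34.2, so PS = ½ · [(57 - 30.4) + (57 - 34.2)] · 19 = 469.3.
Change in producer surplus = 469.3 - 144.4 = 324.9.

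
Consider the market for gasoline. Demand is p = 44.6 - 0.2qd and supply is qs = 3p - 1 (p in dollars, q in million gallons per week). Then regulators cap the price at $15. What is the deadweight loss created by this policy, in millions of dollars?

Rearranging demand gives qd = 223 - 5p. Equilibrium: 223 - 5p = 3p - 1, so 224 = 8p and p* = 28, q* = 83.
Because the ceiling (15) lies below the market-clearing price, it is binding.
At p = 15: qd = 223 - 5·15 = 148 and qs = 3·15 - 1 = 44.
Quantity traded falls to 44. At q = 44 the demand price is (223 - 44)/5 = 35.8 and the supply price is (1 + 44)/3 = 15.
Deadweight loss = ½ · (35.8 - 15) · (83 - 44) = ½ · 20.8 · 39 = 405.6.

405.6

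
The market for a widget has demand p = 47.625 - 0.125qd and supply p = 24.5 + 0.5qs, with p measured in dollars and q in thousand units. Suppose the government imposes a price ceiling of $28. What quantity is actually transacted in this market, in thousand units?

Rearranging demand gives qd = 381 - 8p; rearranging supply gives qs = 2p - 49. Equilibrium: 381 - 8p = 2p - 49, so 430 = 10p and p* = 43, q* = 37.
The ceiling of 28 is below the equilibrium price 43, so it binds.
At p = 28: qd = 381 - 8·28 = 157 and qs = 2·28 - 49 = 7.
The quantity actually transacted is the short side, supply: 7.

7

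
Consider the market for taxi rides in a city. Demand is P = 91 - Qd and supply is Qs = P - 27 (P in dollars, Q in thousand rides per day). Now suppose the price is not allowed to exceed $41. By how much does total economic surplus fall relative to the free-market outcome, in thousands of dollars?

Rearranging demand gives Qd = 91 - P. Equilibrium: 91 - P = P - 27, so 118 = 2P and P* = 59, Q* = 32.
Because the ceiling (41) lies below the market-clearing price, it is binding.
At P = 41: Qd = 91 - 41 = 50 and Qs = 41 - 27 = 14.
Quantity traded falls to 14. At Q = 14 the demand price is 91 - 14 = 77 and the supply price is 27 + 14 = 41.
Deadweight loss = ½ · (77 - 41) · (32 - 14) = ½ · 36 · 18 = 324.

324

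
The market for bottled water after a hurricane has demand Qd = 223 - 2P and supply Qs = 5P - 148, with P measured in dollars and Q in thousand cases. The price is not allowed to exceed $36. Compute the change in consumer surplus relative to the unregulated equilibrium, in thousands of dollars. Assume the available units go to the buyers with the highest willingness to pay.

-1262.25

Equilibrium: 223 - 2P = 5P - 148, so 371 = 7P and P* = 53, Q* = 117.
Because the ceiling (36) lies below the market-clearing price, it is binding.
At P = 36: Qd = 223 - 2·36 = 151 and Qs = 5·36 - 148 = 32.
Consumer surplus without the control is ½ · (111.5 - 53) · 117 = 3422.25.
With the ceiling, 32 units are sold at 36 (assume they go to the highest-value buyers). The demand price at Q = 32 is 95.5, so CS = ½ · [(111.5 - 36) + (95.5 - 36)] · 32 = 2160.
Change in consumer surplus = 2160 - 3422.25 = -1262.25.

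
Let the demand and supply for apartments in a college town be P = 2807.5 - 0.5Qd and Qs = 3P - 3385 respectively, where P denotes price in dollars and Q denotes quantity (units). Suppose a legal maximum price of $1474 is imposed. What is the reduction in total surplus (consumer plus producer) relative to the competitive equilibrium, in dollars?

398535

Rearranging demand gives Qd = 5615 - 2P. In a free market, 5615 - 2P = 3P - 3385 gives the equilibrium P* = 1800, Q* = 2015.
Because the ceiling (1474) lies below the market-clearing price, it is binding.
At P = 1474: Qd = 5615 - 2·1474 = 2667 and Qs = 3·1474 - 3385 = 1037.
Quantity traded falls to 1037. At Q = 1037 the demand price is (5615 - 1037)/2 = 2289 and the supply price is (3385 + 1037)/3 = 1474.
Deadweight loss = ½ · (2289 - 1474) · (2015 - 1037) = ½ · 815 · 978 = 398535.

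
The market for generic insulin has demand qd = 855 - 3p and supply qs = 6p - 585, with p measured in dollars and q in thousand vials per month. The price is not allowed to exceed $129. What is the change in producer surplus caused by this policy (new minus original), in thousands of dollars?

Equilibrium: 855 - 3p = 6p - 585, so 1440 = 9p and p* = 160, q* = 375.
The ceiling of 129 is below the equilibrium price 160, so it binds.
At p = 129: qd = 855 - 3·129 = 468 and qs = 6·129 - 585 = 189.
Producer surplus without the control is ½ · (160 - 97.5) · 375 = 11718.75.
With the ceiling, producers sell 189 units at 129, so PS = ½ · (129 - 97.5) · 189 = 2976.75.
Change in producer surplus = 2976.75 - 11718.75 = -8742.

-8742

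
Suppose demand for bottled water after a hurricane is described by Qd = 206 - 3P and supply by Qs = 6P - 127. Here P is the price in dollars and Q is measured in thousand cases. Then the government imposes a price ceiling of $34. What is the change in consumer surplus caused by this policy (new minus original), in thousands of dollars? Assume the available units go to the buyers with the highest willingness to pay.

177

In a free market, 206 - 3P = 6P - 127 gives the equilibrium P* = 37, Q* = 95.
Since 34 < 37, the ceiling is binding.
At P = 34: Qd = 206 - 3·34 = 104 and Qs = 6·34 - 127 = 77.
Consumer surplus without the control is ½ · (206/3 - 37) · 95 = 9025/6.
With the ceiling, 77 units are sold at 34 (assume they go to the highest-value buyers). The demand price at Q = 77 is 43, so CS = ½ · [(206/3 - 34) + (43 - 34)] · 77 = 10087/6.
Change in consumer surplus = 10087/6 - 9025/6 = 177.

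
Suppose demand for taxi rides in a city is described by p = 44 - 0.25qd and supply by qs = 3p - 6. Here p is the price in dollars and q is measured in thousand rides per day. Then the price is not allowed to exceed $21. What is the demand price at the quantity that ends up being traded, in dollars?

Rearranging demand gives qd = 176 - 4p. Equilibrium: 176 - 4p = 3p - 6, so 182 = 7p and p* = 26, q* = 72.
Since 21 < 26, the ceiling is binding.
At p = 21: qd = 176 - 4·21 = 92 and qs = 3·21 - 6 = 57.
Only 57 units reach the market. On the demand curve, the marginal buyer's willingness to pay at q = 57 is (176 - 57)/4 = 29.75.

29.75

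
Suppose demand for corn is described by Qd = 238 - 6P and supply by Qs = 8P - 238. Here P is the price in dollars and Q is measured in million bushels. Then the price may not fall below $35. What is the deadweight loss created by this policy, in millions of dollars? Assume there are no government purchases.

Without the control the market clears where 238 - 6P = 8P - 238, i.e. P* = 34 and Q* = 34.
Because the floor (35) lies above the market-clearing price, it is binding.
At P = 35: Qd = 238 - 6·35 = 28 and Qs = 8·35 - 238 = 42.
Quantity traded falls to 28. At Q = 28 the demand price is (238 - 28)/6 = 35 and the supply price is (238 + 28)/8 = 33.25.
Deadweight loss = ½ · (35 - 33.25) · (34 - 28) = ½ · 1.75 · 6 = 5.25.

5.25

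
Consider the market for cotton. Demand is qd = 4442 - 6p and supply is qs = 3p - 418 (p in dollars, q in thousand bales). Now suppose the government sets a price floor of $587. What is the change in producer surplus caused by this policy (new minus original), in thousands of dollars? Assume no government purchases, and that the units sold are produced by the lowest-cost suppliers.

29986

In a free market, 4442 - 6p = 3p - 418 gives the equilibrium p* = 540, q* = 1202.
Because the floor (587) lies above the market-clearing price, it is binding.
At p = 587: qd = 4442 - 6·587 = 920 and qs = 3·587 - 418 = 1343.
Producer surplus without the control is ½ · (540 - 418/3) · 1202 = 722402/3.
With the floor, 920 units are sold at 587. The supply price at q = 920 is 446, so PS = ½ · [(587 - 418/3) + (587 - 446)] · 920 = 812360/3.
Change in producer surplus = 812360/3 - 722402/3 = 29986.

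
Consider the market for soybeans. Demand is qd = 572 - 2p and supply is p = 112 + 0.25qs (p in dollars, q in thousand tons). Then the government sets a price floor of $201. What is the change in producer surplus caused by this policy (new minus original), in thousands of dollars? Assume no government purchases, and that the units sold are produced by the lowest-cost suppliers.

Rearranging supply gives qs = 4p - 448. Without the control the market clears where 572 - 2p = 4p - 448, i.e. p* = 170 and q* = 232.
Because the floor (201) lies above the market-clearing price, it is binding.
At p = 201: qd = 572 - 2·201 = 170 and qs = 4·201 - 448 = 356.
Producer surplus without the control is ½ · (170 - 112) · 232 = 6728.
With the floor, 170 units are sold at 201. The supply price at q = 170 is 154.5, so PS = ½ · [(201 - 112) + (201 - 154.5)] · 170 = 11517.5.
Change in producer surplus = 11517.5 - 6728 = 4789.5.

4789.5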